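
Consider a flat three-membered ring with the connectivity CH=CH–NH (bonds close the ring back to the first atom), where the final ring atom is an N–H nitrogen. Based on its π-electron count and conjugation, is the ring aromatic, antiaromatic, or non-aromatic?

All ring atoms are sp² and supply a p orbital to the ring (the double-bond atoms are sp², each contributing one p electron; the pyrrole-type nitrogen donates its lone pair from the p orbital); the conjugation is uninterrupted.
π-electron count: 1 × 2 = 2 from the double-bond unit + 2 from the NH atom = 4.
4 is a 4n count (n = 1), so the planar conjugated ring is antiaromatic.

Antiaromatic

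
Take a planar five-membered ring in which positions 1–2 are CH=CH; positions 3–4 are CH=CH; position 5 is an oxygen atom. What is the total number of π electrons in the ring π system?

6

Every ring atom contributes a p orbital perpendicular to the ring (the double-bond atoms are sp², each contributing one p electron; the oxygen donates one lone pair from its p orbital), so the π system is cyclic and fully conjugated.
Counting π electrons: 2 × 2 = 4 from the double-bond units + 2 from the O atom = 6.
(The species described is furan.)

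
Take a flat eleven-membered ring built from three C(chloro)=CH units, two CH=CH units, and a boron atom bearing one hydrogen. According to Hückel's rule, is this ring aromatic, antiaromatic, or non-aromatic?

All ring atoms are sp² and supply a p orbital to the ring (every atom in a ring double bond is sp² and brings one electron to the p orbital; the boron has an empty p orbital); the conjugation is uninterrupted.
π-electron count: 5 × 2 = 10 from the double-bond units + 0 from the BH atom = 10.
Since 10 = 4·2 + 2, the ring meets the 4n+2 criterion.

Aromatic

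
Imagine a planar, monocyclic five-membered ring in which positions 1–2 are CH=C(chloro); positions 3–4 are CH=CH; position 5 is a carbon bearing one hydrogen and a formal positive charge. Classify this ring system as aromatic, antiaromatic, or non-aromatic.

Antiaromatic

The p orbitals form a continuous loop: the double-bond atoms are sp², each contributing one p electron; the carbocation has an empty p orbital. The ring is fully conjugated.
π-electron count: 2 × 2 = 4 from the double-bond units + 0 from the CH(+) atom = 4.
4 is a 4n count (n = 1), so the planar conjugated ring is antiaromatic.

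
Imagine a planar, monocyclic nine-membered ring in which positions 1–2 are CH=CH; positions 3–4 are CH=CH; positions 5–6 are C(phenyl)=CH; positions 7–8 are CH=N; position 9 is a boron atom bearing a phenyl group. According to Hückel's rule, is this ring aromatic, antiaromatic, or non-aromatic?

Antiaromatic

Check conjugation: the double-bond atoms are sp², each contributing one p electron; the doubly-bonded nitrogens are pyridine-type — their lone pairs lie in the ring plane, leaving one electron in the p orbital; the boron has an empty p orbital — every position has a p orbital, so the cyclic π system is continuous.
π-electron count: 4 × 2 = 8 from the double-bond units + 0 from the B(phenyl) atom = 8.
A 4n π count (8, n = 2) in a planar conjugated ring means antiaromatic.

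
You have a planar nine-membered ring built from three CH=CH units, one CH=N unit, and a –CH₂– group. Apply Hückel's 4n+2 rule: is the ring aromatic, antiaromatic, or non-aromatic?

The CH2 carbon is saturated: the tetrahedral CH₂ carbon is sp³ and has no p orbital in the ring π system. Conjugation is not continuous around the ring.
Without a continuous loop of overlapping p orbitals the Hückel electron count never comes into play.

Non-aromatic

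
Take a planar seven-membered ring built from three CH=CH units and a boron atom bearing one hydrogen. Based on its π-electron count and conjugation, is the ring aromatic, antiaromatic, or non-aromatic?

Aromatic

The p orbitals form a continuous loop: every atom in a ring double bond is sp² and brings one electron to the p orbital; the boron has an empty p orbital. The ring is fully conjugated.
Adding the contributions, 3 × 2 = 6 from the double-bond units + 0 from the BH atom = 6.
With 6 π electrons (n = 1), the Hückel 4n+2 condition holds.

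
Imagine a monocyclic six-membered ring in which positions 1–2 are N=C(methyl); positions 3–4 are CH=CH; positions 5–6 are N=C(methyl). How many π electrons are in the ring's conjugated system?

All ring atoms are sp² and supply a p orbital to the ring (every atom in a ring double bond is sp² and brings one electron to the p orbital; each =N– nitrogen is pyridine-type (lone pair in the sp² plane, one electron in the p orbital)); the conjugation is uninterrupted.
Counting π electrons: 3 × 2 = 6 from the 3 double-bond units.

6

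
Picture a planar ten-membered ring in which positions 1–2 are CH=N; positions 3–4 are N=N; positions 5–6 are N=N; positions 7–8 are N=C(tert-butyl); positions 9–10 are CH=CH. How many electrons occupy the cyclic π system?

Every ring atom contributes a p orbital perpendicular to the ring (each doubly-bonded ring atom is sp² with one p-orbital electron; each =N– nitrogen is pyridine-type (lone pair in the sp² plane, one electron in the p orbital)), so the π system is cyclic and fully conjugated.
Tallying contributions gives 5 × 2 = 10 from the 5 double-bond units.

10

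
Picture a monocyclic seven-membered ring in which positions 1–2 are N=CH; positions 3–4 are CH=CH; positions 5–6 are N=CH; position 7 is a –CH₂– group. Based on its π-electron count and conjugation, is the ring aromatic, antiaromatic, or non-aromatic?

Non-aromatic

Because the tetrahedral CH₂ carbon is sp³ and has no p orbital in the ring π system at the CH2 position, the π system cannot extend all the way around the ring.
Broken conjugation rules out both aromaticity and antiaromaticity.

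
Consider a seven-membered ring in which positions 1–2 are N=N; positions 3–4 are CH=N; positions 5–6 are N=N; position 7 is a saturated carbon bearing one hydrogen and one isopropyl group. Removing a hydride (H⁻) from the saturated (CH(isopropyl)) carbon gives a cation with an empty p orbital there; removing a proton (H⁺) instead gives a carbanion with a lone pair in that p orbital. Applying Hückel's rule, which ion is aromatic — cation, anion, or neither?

The cation

In both ions every ring atom is sp² and contributes a p orbital, so both rings are fully conjugated.
Cation: 3 × 2 + 0 = 6 π electrons → 4(1)+2, aromatic.
Anion: 3 × 2 + 2 = 8 π electrons → 4(2), antiaromatic.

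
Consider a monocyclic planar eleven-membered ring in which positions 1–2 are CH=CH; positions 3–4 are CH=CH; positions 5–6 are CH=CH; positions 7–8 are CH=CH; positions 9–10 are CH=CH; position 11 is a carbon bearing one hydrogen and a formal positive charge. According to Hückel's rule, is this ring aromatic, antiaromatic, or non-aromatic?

Aromatic

All ring atoms are sp² and supply a p orbital to the ring (every atom in a ring double bond is sp² and brings one electron to the p orbital; the carbocation has an empty p orbital); the conjugation is uninterrupted.
π-electron count: 5 × 2 = 10 from the double-bond units + 0 from the CH(+) atom = 10.
That gives a 4n+2 count (10, n = 2).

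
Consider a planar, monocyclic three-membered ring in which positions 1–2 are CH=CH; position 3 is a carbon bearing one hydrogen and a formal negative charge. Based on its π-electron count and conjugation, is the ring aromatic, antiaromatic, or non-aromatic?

Check conjugation: every atom in a ring double bond is sp² and brings one electron to the p orbital; the carbanion's lone pair occupies the p orbital — every position has a p orbital, so the cyclic π system is continuous.
Tallying contributions gives 1 × 2 = 2 from the double-bond unit + 2 from the CH(-) atom = 4.
A 4n π count (4, n = 1) in a planar conjugated ring means antiaromatic.
(The species described is the cyclopropenyl anion.)

Antiaromatic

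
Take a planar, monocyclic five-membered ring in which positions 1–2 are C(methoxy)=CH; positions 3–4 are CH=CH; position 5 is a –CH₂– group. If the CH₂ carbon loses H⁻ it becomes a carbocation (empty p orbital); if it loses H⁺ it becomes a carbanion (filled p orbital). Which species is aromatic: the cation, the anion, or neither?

In both ions every ring atom is sp² and contributes a p orbital, so both rings are fully conjugated.
Cation: 2 × 2 + 0 = 4 π electrons → 4(1), antiaromatic.
Anion: 2 × 2 + 2 = 6 π electrons → 4(1)+2, aromatic.

The anion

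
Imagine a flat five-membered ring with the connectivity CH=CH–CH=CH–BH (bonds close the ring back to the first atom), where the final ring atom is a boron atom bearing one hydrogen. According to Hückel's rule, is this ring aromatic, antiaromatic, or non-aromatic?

Antiaromatic

The p orbitals form a continuous loop: each doubly-bonded ring atom is sp² with one p-orbital electron; the boron has an empty p orbital. The ring is fully conjugated.
Adding the contributions, 2 × 2 = 4 from the double-bond units + 0 from the BH atom = 4.
With 4 = 4·1 π electrons, Hückel's rule classifies the planar ring as antiaromatic.
This is borole.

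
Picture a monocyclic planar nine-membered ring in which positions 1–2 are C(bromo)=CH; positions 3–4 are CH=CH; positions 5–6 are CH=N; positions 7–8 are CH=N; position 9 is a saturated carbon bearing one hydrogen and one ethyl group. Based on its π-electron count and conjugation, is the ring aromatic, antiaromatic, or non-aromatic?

Non-aromatic

The CH(ethyl) carbon is saturated: that saturated carbon is sp³ and has no p orbital in the ring π system. Conjugation is not continuous around the ring.
A ring that is not fully conjugated cannot be aromatic or antiaromatic regardless of its π-electron count.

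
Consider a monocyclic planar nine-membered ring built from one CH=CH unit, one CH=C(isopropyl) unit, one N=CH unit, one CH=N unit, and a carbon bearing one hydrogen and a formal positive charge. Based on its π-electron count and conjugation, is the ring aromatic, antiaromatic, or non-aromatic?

Antiaromatic

All ring atoms are sp² and supply a p orbital to the ring (each doubly-bonded ring atom is sp² with one p-orbital electron; each sp² =N– keeps its lone pair in-plane and puts one electron into the π system; the carbocation has an empty p orbital); the conjugation is uninterrupted.
Adding the contributions, 4 × 2 = 8 from the double-bond units + 0 from the CH(+) atom = 8.
With 8 = 4·2 π electrons, Hückel's rule classifies the planar ring as antiaromatic.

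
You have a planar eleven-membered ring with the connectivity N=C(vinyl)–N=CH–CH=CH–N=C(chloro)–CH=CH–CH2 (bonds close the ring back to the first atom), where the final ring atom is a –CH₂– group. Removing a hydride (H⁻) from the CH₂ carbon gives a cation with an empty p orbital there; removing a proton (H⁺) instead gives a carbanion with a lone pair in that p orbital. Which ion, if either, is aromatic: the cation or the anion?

Once that carbon is sp², every ring atom has a p orbital and both ions are fully conjugated.
Cation: 5 × 2 + 0 = 10 π electrons → 4(2)+2, aromatic.
Anion: 5 × 2 + 2 = 12 π electrons → 4(3), antiaromatic.

The cation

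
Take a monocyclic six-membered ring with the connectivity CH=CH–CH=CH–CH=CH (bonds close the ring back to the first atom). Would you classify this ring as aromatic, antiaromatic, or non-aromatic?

Check conjugation: every atom in a ring double bond is sp² and brings one electron to the p orbital — every position has a p orbital, so the cyclic π system is continuous.
Counting π electrons: 3 × 2 = 6 from the 3 double-bond units.
6 = 4(1) + 2, which satisfies Hückel's 4n+2 rule.
(The species described is benzene.)

Aromatic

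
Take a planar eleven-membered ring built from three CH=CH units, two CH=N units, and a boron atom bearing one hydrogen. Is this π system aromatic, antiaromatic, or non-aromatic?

All ring atoms are sp² and supply a p orbital to the ring (every atom in a ring double bond is sp² and brings one electron to the p orbital; the doubly-bonded nitrogens are pyridine-type — their lone pairs lie in the ring plane, leaving one electron in the p orbital; the boron has an empty p orbital); the conjugation is uninterrupted.
Adding the contributions, 5 × 2 = 10 from the double-bond units + 0 from the BH atom = 10.
Since 10 = 4·2 + 2, the ring meets the 4n+2 criterion.

Aromatic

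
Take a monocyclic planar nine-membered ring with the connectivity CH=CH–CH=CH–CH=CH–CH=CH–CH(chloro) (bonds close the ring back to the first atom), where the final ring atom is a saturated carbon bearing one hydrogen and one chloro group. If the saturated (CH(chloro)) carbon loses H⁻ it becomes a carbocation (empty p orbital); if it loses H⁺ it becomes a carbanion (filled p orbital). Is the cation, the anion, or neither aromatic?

Both ions have a continuous loop of p orbitals — each ring atom is sp².
Cation: 4 × 2 + 0 = 8 π electrons → 4(2), antiaromatic.
Anion: 4 × 2 + 2 = 10 π electrons → 4(2)+2, aromatic.

The anion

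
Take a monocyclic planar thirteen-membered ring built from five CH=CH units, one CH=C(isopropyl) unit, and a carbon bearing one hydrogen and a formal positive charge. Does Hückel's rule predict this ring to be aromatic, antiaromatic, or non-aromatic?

Antiaromatic

All ring atoms are sp² and supply a p orbital to the ring (every atom in a ring double bond is sp² and brings one electron to the p orbital; the carbocation has an empty p orbital); the conjugation is uninterrupted.
Adding the contributions, 6 × 2 = 12 from the double-bond units + 0 from the CH(+) atom = 12.
A 4n π count (12, n = 3) in a planar conjugated ring means antiaromatic.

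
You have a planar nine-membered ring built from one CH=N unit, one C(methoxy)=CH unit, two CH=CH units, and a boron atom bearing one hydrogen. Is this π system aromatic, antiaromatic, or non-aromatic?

Antiaromatic

Check conjugation: the double-bond atoms are sp², each contributing one p electron; each sp² =N– keeps its lone pair in-plane and puts one electron into the π system; the boron has an empty p orbital — every position has a p orbital, so the cyclic π system is continuous.
π-electron count: 4 × 2 = 8 from the double-bond units + 0 from the BH atom = 8.
8 is a 4n count (n = 2), so the planar conjugated ring is antiaromatic.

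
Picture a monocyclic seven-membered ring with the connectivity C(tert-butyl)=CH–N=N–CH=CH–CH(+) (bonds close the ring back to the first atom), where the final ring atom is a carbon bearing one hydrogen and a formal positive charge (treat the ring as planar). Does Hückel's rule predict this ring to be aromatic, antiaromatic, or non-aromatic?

Aromatic

All ring atoms are sp² and supply a p orbital to the ring (the double-bond atoms are sp², each contributing one p electron; the doubly-bonded nitrogens are pyridine-type — their lone pairs lie in the ring plane, leaving one electron in the p orbital; the carbocation has an empty p orbital); the conjugation is uninterrupted.
π-electron count: 3 × 2 = 6 from the double-bond units + 0 from the CH(+) atom = 6.
6 = 4(1) + 2, which satisfies Hückel's 4n+2 rule.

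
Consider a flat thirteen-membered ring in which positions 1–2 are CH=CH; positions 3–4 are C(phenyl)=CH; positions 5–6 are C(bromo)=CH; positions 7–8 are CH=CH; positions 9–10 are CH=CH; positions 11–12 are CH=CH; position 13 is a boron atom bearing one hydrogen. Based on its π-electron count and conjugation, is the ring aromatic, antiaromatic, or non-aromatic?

Antiaromatic

All ring atoms are sp² and supply a p orbital to the ring (the double-bond atoms are sp², each contributing one p electron; the boron has an empty p orbital); the conjugation is uninterrupted.
Tallying contributions gives 6 × 2 = 12 from the double-bond units + 0 from the BH atom = 12.
With 12 = 4·3 π electrons, Hückel's rule classifies the planar ring as antiaromatic.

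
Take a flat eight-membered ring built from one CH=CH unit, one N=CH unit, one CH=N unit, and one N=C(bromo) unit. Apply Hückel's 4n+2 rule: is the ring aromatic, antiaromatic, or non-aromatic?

Antiaromatic

All ring atoms are sp² and supply a p orbital to the ring (each doubly-bonded ring atom is sp² with one p-orbital electron; each sp² =N– keeps its lone pair in-plane and puts one electron into the π system); the conjugation is uninterrupted.
Tallying contributions gives 4 × 2 = 8 from the 4 double-bond units.
A 4n π count (8, n = 2) in a planar conjugated ring means antiaromatic.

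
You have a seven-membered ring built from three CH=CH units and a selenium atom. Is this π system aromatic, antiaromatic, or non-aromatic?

Every ring atom contributes a p orbital perpendicular to the ring (each doubly-bonded ring atom is sp² with one p-orbital electron; the selenium donates one lone pair from its p orbital), so the π system is cyclic and fully conjugated.
Counting π electrons: 3 × 2 = 6 from the double-bond units + 2 from the Se atom = 8.
With 8 = 4·2 π electrons, Hückel's rule classifies the planar ring as antiaromatic.

Antiaromatic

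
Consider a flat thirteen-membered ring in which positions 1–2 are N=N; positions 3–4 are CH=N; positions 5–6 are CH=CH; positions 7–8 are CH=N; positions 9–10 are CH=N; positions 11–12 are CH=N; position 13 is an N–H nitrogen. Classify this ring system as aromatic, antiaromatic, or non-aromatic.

Aromatic

All ring atoms are sp² and supply a p orbital to the ring (the double-bond atoms are sp², each contributing one p electron; each sp² =N– keeps its lone pair in-plane and puts one electron into the π system; the pyrrole-type nitrogen donates its lone pair from the p orbital); the conjugation is uninterrupted.
Counting π electrons: 6 × 2 = 12 from the double-bond units + 2 from the NH atom = 14.
14 = 4(3) + 2, which satisfies Hückel's 4n+2 rule.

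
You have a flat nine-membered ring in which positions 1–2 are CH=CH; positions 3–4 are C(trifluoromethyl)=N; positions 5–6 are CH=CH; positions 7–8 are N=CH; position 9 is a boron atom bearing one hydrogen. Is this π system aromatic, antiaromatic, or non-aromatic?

Every ring atom contributes a p orbital perpendicular to the ring (the double-bond atoms are sp², each contributing one p electron; each sp² =N– keeps its lone pair in-plane and puts one electron into the π system; the boron has an empty p orbital), so the π system is cyclic and fully conjugated.
Tallying contributions gives 4 × 2 = 8 from the double-bond units + 0 from the BH atom = 8.
A 4n π count (8, n = 2) in a planar conjugated ring means antiaromatic.

Antiaromatic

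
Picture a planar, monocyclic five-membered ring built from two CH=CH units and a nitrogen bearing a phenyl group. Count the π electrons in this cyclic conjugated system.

Check conjugation: every atom in a ring double bond is sp² and brings one electron to the p orbital; the pyrrole-type nitrogen donates its lone pair from the p orbital — every position has a p orbital, so the cyclic π system is continuous.
Counting π electrons: 2 × 2 = 4 from the double-bond units + 2 from the N(phenyl) atom = 6.

6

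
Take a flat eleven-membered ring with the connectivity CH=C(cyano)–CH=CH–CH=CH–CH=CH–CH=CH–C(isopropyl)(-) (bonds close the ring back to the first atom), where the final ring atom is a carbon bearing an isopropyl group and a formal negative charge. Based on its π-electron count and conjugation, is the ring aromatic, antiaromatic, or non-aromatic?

Every ring atom contributes a p orbital perpendicular to the ring (every atom in a ring double bond is sp² and brings one electron to the p orbital; the carbanion's lone pair occupies the p orbital), so the π system is cyclic and fully conjugated.
Tallying contributions gives 5 × 2 = 10 from the double-bond units + 2 from the C(isopropyl)(-) atom = 12.
With 12 = 4·3 π electrons, Hückel's rule classifies the planar ring as antiaromatic.

Antiaromatic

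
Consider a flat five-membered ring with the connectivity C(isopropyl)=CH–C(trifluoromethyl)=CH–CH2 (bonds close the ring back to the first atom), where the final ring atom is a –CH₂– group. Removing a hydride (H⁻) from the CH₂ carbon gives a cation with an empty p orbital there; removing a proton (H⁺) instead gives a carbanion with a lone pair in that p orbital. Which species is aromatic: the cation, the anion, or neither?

Both ions have a continuous loop of p orbitals — each ring atom is sp².
Cation: 2 × 2 + 0 = 4 π electrons → 4(1), antiaromatic.
Anion: 2 × 2 + 2 = 6 π electrons → 4(1)+2, aromatic.

The anion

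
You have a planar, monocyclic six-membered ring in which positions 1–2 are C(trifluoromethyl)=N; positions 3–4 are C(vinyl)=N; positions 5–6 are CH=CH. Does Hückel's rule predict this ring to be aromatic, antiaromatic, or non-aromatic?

Aromatic

Check conjugation: each doubly-bonded ring atom is sp² with one p-orbital electron; each =N– nitrogen is pyridine-type (lone pair in the sp² plane, one electron in the p orbital) — every position has a p orbital, so the cyclic π system is continuous.
Adding the contributions, 3 × 2 = 6 from the 3 double-bond units.
Since 6 = 4·1 + 2, the ring meets the 4n+2 criterion.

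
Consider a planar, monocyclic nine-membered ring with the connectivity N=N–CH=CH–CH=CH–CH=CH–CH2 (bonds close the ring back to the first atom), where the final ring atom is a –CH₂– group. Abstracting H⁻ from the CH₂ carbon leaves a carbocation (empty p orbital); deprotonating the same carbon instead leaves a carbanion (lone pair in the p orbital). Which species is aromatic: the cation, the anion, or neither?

Both ions have a continuous loop of p orbitals — each ring atom is sp².
Cation: 4 × 2 + 0 = 8 π electrons → 4(2), antiaromatic.
Anion: 4 × 2 + 2 = 10 π electrons → 4(2)+2, aromatic.

The anion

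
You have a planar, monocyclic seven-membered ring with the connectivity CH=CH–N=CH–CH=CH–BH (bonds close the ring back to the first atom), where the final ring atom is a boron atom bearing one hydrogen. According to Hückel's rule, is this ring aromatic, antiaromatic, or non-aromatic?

Aromatic

The p orbitals form a continuous loop: the double-bond atoms are sp², each contributing one p electron; each sp² =N– keeps its lone pair in-plane and puts one electron into the π system; the boron has an empty p orbital. The ring is fully conjugated.
Adding the contributions, 3 × 2 = 6 from the double-bond units + 0 from the BH atom = 6.
6 = 4(1) + 2, which satisfies Hückel's 4n+2 rule.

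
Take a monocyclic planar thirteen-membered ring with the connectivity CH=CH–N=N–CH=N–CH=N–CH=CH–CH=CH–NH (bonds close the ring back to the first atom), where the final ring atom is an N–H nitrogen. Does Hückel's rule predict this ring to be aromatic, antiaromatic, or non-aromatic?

The p orbitals form a continuous loop: the double-bond atoms are sp², each contributing one p electron; each =N– nitrogen is pyridine-type (lone pair in the sp² plane, one electron in the p orbital); the pyrrole-type nitrogen donates its lone pair from the p orbital. The ring is fully conjugated.
Tallying contributions gives 6 × 2 = 12 from the double-bond units + 2 from the NH atom = 14.
That gives a 4n+2 count (14, n = 3).

Aromatic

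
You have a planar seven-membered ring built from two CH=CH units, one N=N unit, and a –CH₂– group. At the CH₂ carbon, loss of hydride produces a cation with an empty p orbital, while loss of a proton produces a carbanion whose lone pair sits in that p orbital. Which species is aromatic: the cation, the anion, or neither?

Once that carbon is sp², every ring atom has a p orbital and both ions are fully conjugated.
Cation: 3 × 2 + 0 = 6 π electrons → 4(1)+2, aromatic.
Anion: 3 × 2 + 2 = 8 π electrons → 4(2), antiaromatic.

The cation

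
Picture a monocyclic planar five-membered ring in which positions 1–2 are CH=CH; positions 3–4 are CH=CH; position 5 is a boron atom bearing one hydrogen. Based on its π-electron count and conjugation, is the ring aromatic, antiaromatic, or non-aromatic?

The p orbitals form a continuous loop: the double-bond atoms are sp², each contributing one p electron; the boron has an empty p orbital. The ring is fully conjugated.
Tallying contributions gives 2 × 2 = 4 from the double-bond units + 0 from the BH atom = 4.
4 = 4(1); a planar, fully conjugated 4n system is antiaromatic.

Antiaromatic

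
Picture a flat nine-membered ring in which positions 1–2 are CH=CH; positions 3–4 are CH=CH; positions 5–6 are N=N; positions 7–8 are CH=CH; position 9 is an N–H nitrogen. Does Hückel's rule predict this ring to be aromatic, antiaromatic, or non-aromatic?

The p orbitals form a continuous loop: each doubly-bonded ring atom is sp² with one p-orbital electron; each sp² =N– keeps its lone pair in-plane and puts one electron into the π system; the pyrrole-type nitrogen donates its lone pair from the p orbital. The ring is fully conjugated.
Tallying contributions gives 4 × 2 = 8 from the double-bond units + 2 from the NH atom = 10.
Since 10 = 4·2 + 2, the ring meets the 4n+2 criterion.

Aromatic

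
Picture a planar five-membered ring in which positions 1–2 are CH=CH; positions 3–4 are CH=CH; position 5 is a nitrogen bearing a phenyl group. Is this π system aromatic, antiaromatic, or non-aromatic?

All ring atoms are sp² and supply a p orbital to the ring (the double-bond atoms are sp², each contributing one p electron; the pyrrole-type nitrogen donates its lone pair from the p orbital); the conjugation is uninterrupted.
Tallying contributions gives 2 × 2 = 4 from the double-bond units + 2 from the N(phenyl) atom = 6.
With 6 π electrons (n = 1), the Hückel 4n+2 condition holds.

Aromatic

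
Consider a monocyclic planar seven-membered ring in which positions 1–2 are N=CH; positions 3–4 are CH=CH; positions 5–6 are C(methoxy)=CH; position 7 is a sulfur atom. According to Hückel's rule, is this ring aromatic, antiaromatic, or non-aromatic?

Every ring atom contributes a p orbital perpendicular to the ring (the double-bond atoms are sp², each contributing one p electron; each =N– nitrogen is pyridine-type (lone pair in the sp² plane, one electron in the p orbital); the sulfur donates one lone pair from its p orbital), so the π system is cyclic and fully conjugated.
Tallying contributions gives 3 × 2 = 6 from the double-bond units + 2 from the S atom = 8.
With 8 = 4·2 π electrons, Hückel's rule classifies the planar ring as antiaromatic.

Antiaromatic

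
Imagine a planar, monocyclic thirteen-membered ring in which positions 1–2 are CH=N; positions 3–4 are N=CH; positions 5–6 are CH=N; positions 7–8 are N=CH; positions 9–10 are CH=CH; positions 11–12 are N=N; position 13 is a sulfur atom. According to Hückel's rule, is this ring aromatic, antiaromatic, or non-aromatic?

The p orbitals form a continuous loop: the double-bond atoms are sp², each contributing one p electron; each sp² =N– keeps its lone pair in-plane and puts one electron into the π system; the sulfur donates one lone pair from its p orbital. The ring is fully conjugated.
Counting π electrons: 6 × 2 = 12 from the double-bond units + 2 from the S atom = 14.
With 14 π electrons (n = 3), the Hückel 4n+2 condition holds.

Aromatic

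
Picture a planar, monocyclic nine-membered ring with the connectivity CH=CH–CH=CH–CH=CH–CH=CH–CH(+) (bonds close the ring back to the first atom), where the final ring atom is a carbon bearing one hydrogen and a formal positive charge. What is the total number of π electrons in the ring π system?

The p orbitals form a continuous loop: each doubly-bonded ring atom is sp² with one p-orbital electron; the carbocation has an empty p orbital. The ring is fully conjugated.
Counting π electrons: 4 × 2 = 8 from the double-bond units + 0 from the CH(+) atom = 8.

8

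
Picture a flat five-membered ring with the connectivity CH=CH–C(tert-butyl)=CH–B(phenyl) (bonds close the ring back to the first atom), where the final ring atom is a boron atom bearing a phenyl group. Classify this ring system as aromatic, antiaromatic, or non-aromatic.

The p orbitals form a continuous loop: the double-bond atoms are sp², each contributing one p electron; the boron has an empty p orbital. The ring is fully conjugated.
Tallying contributions gives 2 × 2 = 4 from the double-bond units + 0 from the B(phenyl) atom = 4.
4 is a 4n count (n = 1), so the planar conjugated ring is antiaromatic.

Antiaromatic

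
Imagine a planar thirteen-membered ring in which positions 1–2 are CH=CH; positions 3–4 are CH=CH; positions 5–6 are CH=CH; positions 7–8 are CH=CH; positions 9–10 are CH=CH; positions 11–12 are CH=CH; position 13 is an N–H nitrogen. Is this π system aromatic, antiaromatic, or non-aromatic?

Aromatic

All ring atoms are sp² and supply a p orbital to the ring (each doubly-bonded ring atom is sp² with one p-orbital electron; the pyrrole-type nitrogen donates its lone pair from the p orbital); the conjugation is uninterrupted.
Counting π electrons: 6 × 2 = 12 from the double-bond units + 2 from the NH atom = 14.
With 14 π electrons (n = 3), the Hückel 4n+2 condition holds.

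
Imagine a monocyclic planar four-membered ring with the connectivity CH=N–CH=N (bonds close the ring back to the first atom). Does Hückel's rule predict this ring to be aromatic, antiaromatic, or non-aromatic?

The p orbitals form a continuous loop: every atom in a ring double bond is sp² and brings one electron to the p orbital; the doubly-bonded nitrogens are pyridine-type — their lone pairs lie in the ring plane, leaving one electron in the p orbital. The ring is fully conjugated.
Tallying contributions gives 2 × 2 = 4 from the 2 double-bond units.
A 4n π count (4, n = 1) in a planar conjugated ring means antiaromatic.

Antiaromatic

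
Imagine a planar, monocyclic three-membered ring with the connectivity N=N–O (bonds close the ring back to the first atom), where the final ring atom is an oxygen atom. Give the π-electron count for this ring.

Check conjugation: every atom in a ring double bond is sp² and brings one electron to the p orbital; the doubly-bonded nitrogens are pyridine-type — their lone pairs lie in the ring plane, leaving one electron in the p orbital; the oxygen donates one lone pair from its p orbital — every position has a p orbital, so the cyclic π system is continuous.
Tallying contributions gives 1 × 2 = 2 from the double-bond unit + 2 from the O atom = 4.

4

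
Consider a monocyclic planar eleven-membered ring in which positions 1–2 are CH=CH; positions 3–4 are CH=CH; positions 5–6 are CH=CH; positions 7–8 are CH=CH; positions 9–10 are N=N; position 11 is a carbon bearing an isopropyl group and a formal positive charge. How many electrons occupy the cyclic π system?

The p orbitals form a continuous loop: the double-bond atoms are sp², each contributing one p electron; each sp² =N– keeps its lone pair in-plane and puts one electron into the π system; the carbocation has an empty p orbital. The ring is fully conjugated.
Adding the contributions, 5 × 2 = 10 from the double-bond units + 0 from the C(isopropyl)(+) atom = 10.

10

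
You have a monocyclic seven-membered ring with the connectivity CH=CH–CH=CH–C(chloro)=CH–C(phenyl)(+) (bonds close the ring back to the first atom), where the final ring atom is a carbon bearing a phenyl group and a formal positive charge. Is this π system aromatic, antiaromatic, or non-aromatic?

Aromatic

The p orbitals form a continuous loop: every atom in a ring double bond is sp² and brings one electron to the p orbital; the carbocation has an empty p orbital. The ring is fully conjugated.
Adding the contributions, 3 × 2 = 6 from the double-bond units + 0 from the C(phenyl)(+) atom = 6.
6 = 4(1) + 2, which satisfies Hückel's 4n+2 rule.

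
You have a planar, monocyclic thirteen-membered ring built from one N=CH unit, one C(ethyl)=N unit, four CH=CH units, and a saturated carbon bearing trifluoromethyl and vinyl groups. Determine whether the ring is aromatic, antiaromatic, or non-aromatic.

Because that saturated carbon is sp³ and has no p orbital in the ring π system at the C(trifluoromethyl)(vinyl) position, the π system cannot extend all the way around the ring.
A ring that is not fully conjugated cannot be aromatic or antiaromatic regardless of its π-electron count.

Non-aromatic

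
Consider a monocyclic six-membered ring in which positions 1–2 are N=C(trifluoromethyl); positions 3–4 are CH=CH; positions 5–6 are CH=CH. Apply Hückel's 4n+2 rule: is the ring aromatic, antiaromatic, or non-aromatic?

Every ring atom contributes a p orbital perpendicular to the ring (each doubly-bonded ring atom is sp² with one p-orbital electron; the doubly-bonded nitrogens are pyridine-type — their lone pairs lie in the ring plane, leaving one electron in the p orbital), so the π system is cyclic and fully conjugated.
π-electron count: 3 × 2 = 6 from the 3 double-bond units.
6 = 4(1) + 2, which satisfies Hückel's 4n+2 rule.

Aromatic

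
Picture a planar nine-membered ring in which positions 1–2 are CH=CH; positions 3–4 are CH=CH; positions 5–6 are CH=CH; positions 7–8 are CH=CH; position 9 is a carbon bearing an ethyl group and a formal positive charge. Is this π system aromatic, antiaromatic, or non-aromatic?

All ring atoms are sp² and supply a p orbital to the ring (every atom in a ring double bond is sp² and brings one electron to the p orbital; the carbocation has an empty p orbital); the conjugation is uninterrupted.
Tallying contributions gives 4 × 2 = 8 from the double-bond units + 0 from the C(ethyl)(+) atom = 8.
With 8 = 4·2 π electrons, Hückel's rule classifies the planar ring as antiaromatic.

Antiaromatic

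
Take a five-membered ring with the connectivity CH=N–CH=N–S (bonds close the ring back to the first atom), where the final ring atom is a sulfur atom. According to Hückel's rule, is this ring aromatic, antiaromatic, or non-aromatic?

All ring atoms are sp² and supply a p orbital to the ring (the double-bond atoms are sp², each contributing one p electron; each sp² =N– keeps its lone pair in-plane and puts one electron into the π system; the sulfur donates one lone pair from its p orbital); the conjugation is uninterrupted.
π-electron count: 2 × 2 = 4 from the double-bond units + 2 from the S atom = 6.
Since 6 = 4·1 + 2, the ring meets the 4n+2 criterion.

Aromatic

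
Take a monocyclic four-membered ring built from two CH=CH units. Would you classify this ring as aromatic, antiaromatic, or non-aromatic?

Every ring atom contributes a p orbital perpendicular to the ring (every atom in a ring double bond is sp² and brings one electron to the p orbital), so the π system is cyclic and fully conjugated.
Counting π electrons: 2 × 2 = 4 from the 2 double-bond units.
With 4 = 4·1 π electrons, Hückel's rule classifies the planar ring as antiaromatic.
(The species described is cyclobutadiene.)

Antiaromatic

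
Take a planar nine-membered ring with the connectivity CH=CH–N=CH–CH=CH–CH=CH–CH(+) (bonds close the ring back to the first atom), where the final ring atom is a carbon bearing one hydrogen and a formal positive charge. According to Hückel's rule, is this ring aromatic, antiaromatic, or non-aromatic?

The p orbitals form a continuous loop: the double-bond atoms are sp², each contributing one p electron; each sp² =N– keeps its lone pair in-plane and puts one electron into the π system; the carbocation has an empty p orbital. The ring is fully conjugated.
Tallying contributions gives 4 × 2 = 8 from the double-bond units + 0 from the CH(+) atom = 8.
With 8 = 4·2 π electrons, Hückel's rule classifies the planar ring as antiaromatic.

Antiaromatic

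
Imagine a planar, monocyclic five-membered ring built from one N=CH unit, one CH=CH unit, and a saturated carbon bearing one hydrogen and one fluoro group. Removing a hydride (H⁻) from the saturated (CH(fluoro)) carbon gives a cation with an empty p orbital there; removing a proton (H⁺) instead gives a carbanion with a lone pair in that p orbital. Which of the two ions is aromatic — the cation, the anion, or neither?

Both ions have a continuous loop of p orbitals — each ring atom is sp².
Cation: 2 × 2 + 0 = 4 π electrons → 4(1), antiaromatic.
Anion: 2 × 2 + 2 = 6 π electrons → 4(1)+2, aromatic.

The anion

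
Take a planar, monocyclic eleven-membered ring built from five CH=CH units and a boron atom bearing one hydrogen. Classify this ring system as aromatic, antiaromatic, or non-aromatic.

Aromatic

All ring atoms are sp² and supply a p orbital to the ring (the double-bond atoms are sp², each contributing one p electron; the boron has an empty p orbital); the conjugation is uninterrupted.
Tallying contributions gives 5 × 2 = 10 from the double-bond units + 0 from the BH atom = 10.
That gives a 4n+2 count (10, n = 2).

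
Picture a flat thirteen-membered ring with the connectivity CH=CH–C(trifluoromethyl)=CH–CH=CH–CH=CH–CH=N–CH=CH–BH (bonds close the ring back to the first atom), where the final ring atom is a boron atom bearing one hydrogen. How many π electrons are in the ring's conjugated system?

The p orbitals form a continuous loop: each doubly-bonded ring atom is sp² with one p-orbital electron; each =N– nitrogen is pyridine-type (lone pair in the sp² plane, one electron in the p orbital); the boron has an empty p orbital. The ring is fully conjugated.
Counting π electrons: 6 × 2 = 12 from the double-bond units + 0 from the BH atom = 12.

12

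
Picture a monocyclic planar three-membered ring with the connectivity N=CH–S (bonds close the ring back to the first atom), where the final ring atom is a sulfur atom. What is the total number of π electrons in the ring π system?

All ring atoms are sp² and supply a p orbital to the ring (every atom in a ring double bond is sp² and brings one electron to the p orbital; the doubly-bonded nitrogens are pyridine-type — their lone pairs lie in the ring plane, leaving one electron in the p orbital; the sulfur donates one lone pair from its p orbital); the conjugation is uninterrupted.
Counting π electrons: 1 × 2 = 2 from the double-bond unit + 2 from the S atom = 4.

4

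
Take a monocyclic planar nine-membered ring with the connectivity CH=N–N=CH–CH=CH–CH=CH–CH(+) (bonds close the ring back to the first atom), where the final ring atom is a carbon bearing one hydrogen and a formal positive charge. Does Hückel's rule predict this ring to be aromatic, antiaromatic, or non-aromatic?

Antiaromatic

Every ring atom contributes a p orbital perpendicular to the ring (the double-bond atoms are sp², each contributing one p electron; the doubly-bonded nitrogens are pyridine-type — their lone pairs lie in the ring plane, leaving one electron in the p orbital; the carbocation has an empty p orbital), so the π system is cyclic and fully conjugated.
Tallying contributions gives 4 × 2 = 8 from the double-bond units + 0 from the CH(+) atom = 8.
8 is a 4n count (n = 2), so the planar conjugated ring is antiaromatic.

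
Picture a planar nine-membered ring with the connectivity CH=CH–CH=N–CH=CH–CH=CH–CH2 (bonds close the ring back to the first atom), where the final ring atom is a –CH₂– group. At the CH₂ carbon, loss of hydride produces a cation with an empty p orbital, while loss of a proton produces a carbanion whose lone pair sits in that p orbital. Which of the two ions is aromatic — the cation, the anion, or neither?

In either ion the ring is fully conjugated: every atom, including the new sp² carbon, supplies a p orbital.
Cation: 4 × 2 + 0 = 8 π electrons → 4(2), antiaromatic.
Anion: 4 × 2 + 2 = 10 π electrons → 4(2)+2, aromatic.

The anion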